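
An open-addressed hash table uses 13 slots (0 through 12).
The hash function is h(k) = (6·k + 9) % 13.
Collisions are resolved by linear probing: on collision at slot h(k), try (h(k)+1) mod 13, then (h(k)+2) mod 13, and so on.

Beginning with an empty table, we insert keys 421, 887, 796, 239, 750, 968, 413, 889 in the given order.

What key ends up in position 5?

889

421: h=0 → slot 0
887: h=1 → slot 1
796: h=1, probe 1,2 → slot 2
239: h=0, probe 0,1,2,3 → slot 3
750: h=11 → slot 11
968: h=6 → slot 6
413: h=4 → slot 4
889: h=0, probe 0,1,2,3,4,5 → slot 5
Table: [421, 887, 796, 239, 413, 889, 968, ∅, ∅, ∅, ∅, 750, ∅]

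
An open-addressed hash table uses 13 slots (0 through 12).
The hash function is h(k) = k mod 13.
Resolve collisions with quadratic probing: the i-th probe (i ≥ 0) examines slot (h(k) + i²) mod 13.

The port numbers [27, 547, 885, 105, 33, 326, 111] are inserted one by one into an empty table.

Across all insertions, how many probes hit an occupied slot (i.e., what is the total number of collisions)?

27: h=1 -> slot 1
547: h=1, probe 1,2 -> slot 2
885: h=1, probe 1,2,5 -> slot 5
105: h=1, probe 1,2,5,10 -> slot 10
33: h=7 -> slot 7
326: h=1, probe 1,2,5,10,4 -> slot 4
111: h=7, probe 7,8 -> slot 8
Table: [—, 27, 547, —, 326, 885, —, 33, 111, —, 105, —, —]

11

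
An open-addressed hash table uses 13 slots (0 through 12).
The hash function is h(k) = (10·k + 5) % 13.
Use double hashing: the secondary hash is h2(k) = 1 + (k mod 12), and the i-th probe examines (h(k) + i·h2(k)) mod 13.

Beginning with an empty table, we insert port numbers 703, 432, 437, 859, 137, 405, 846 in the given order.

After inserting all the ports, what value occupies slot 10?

703 hashes to 2; slot 2 is free => place at 2.
432 hashes to 9; slot 9 is free => place at 9.
437 hashes to 7; slot 7 is free => place at 7.
859 hashes to 2, h2=8; 2 taken => place at 10.
137 hashes to 10, h2=6; 10 taken => place at 3.
405 hashes to 12; slot 12 is free => place at 12.
846 hashes to 2, h2=7; 2,9,3,10 taken => place at 4.
Table: [., ., 703, 137, 846, ., ., 437, ., 432, 859, ., 405]

859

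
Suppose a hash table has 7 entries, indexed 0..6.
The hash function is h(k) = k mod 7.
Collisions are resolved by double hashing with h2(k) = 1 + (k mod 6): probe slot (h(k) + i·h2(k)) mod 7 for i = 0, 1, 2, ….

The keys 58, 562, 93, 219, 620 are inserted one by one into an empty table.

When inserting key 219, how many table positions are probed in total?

58 hashes to 2; slot 2 is free → place at 2.
562 hashes to 2, h2=5; 2 taken → place at 0.
93 hashes to 2, h2=4; 2 taken → place at 6.
219 hashes to 2, h2=4; 2,6 taken → place at 3.
620 hashes to 4; slot 4 is free → place at 4.
Table: [562, _, 58, 219, 620, _, 93]

3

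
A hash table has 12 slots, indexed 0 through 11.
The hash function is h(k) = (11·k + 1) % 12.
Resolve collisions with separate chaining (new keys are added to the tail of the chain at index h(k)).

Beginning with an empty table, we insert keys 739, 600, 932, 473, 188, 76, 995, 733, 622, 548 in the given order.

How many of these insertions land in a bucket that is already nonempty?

739 → bucket 6
600 → bucket 1
932 → bucket 5
473 → bucket 8
188 → bucket 5 (collision)
76 → bucket 9
995 → bucket 2
733 → bucket 0
622 → bucket 3
548 → bucket 5 (collision)
Final buckets:
0: 733
1: 600
2: 995
3: 622
4: .
5: 932 -> 188 -> 548
6: 739
7: .
8: 473
9: 76
10: .
11: .

2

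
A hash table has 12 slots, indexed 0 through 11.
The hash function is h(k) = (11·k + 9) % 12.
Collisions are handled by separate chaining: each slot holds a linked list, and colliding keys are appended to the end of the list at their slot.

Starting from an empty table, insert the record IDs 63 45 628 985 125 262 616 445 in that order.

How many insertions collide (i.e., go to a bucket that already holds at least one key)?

2

63 → bucket 6
45 → bucket 0
628 → bucket 5
985 → bucket 8
125 → bucket 4
262 → bucket 11
616 → bucket 5 (collision)
445 → bucket 8 (collision)
Final buckets:
0: 45
1: -
2: -
3: -
4: 125
5: 628 -> 616
6: 63
7: -
8: 985 -> 445
9: -
10: -
11: 262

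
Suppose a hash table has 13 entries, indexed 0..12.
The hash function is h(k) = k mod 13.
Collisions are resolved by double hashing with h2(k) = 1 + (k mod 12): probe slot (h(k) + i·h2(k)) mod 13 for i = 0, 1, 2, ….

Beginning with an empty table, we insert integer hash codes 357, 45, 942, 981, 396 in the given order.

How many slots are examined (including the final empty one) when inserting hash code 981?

4

357 hashes to 6; slot 6 is free -> place at 6.
45 hashes to 6, h2=10; 6 taken -> place at 3.
942 hashes to 6, h2=7; 6 taken -> place at 0.
981 hashes to 6, h2=10; 6,3,0 taken -> place at 10.
396 hashes to 6, h2=1; 6 taken -> place at 7.
Table: [942, ∅, ∅, 45, ∅, ∅, 357, 396, ∅, ∅, 981, ∅, ∅]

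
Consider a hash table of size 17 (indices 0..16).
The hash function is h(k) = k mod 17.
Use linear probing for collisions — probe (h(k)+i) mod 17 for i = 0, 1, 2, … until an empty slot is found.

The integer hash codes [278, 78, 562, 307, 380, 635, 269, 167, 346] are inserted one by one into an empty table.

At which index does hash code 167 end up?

278: h=6 -> slot 6
78: h=10 -> slot 10
562: h=1 -> slot 1
307: h=1, probe 1,2 -> slot 2
380: h=6, probe 6,7 -> slot 7
635: h=6, probe 6,7,8 -> slot 8
269: h=14 -> slot 14
167: h=14, probe 14,15 -> slot 15
346: h=6, probe 6,7,8,9 -> slot 9
Table: [—, 562, 307, —, —, —, 278, 380, 635, 346, 78, —, —, —, 269, 167, —]

15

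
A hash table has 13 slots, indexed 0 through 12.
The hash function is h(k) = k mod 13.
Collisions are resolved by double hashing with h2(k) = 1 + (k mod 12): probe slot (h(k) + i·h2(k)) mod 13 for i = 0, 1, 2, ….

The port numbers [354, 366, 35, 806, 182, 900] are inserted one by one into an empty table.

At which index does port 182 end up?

6

354: h=3 => slot 3
366: h=2 => slot 2
35: h=9 => slot 9
806: h=0 => slot 0
182: h=0, h2=3, probe 0,3,6 => slot 6
900: h=3, h2=1, probe 3,4 => slot 4
Table: [806, -, 366, 354, 900, -, 182, -, -, 35, -, -, -]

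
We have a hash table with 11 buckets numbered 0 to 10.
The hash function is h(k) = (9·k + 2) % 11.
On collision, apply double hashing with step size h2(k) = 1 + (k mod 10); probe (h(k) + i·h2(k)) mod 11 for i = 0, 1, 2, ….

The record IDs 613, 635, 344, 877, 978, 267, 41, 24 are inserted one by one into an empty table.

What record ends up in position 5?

Insert 613: h=8, slot 8 empty -> index 8.
Insert 635: h=8, h2=6, slot 8 occupied -> index 3.
Insert 344: h=7, slot 7 empty -> index 7.
Insert 877: h=8, h2=8, slot 8 occupied -> index 5.
Insert 978: h=4, slot 4 empty -> index 4.
Insert 267: h=7, h2=8, slots 7,4 occupied -> index 1.
Insert 41: h=8, h2=2, slot 8 occupied -> index 10.
Insert 24: h=9, slot 9 empty -> index 9.
Table: [∅, 267, ∅, 635, 978, 877, ∅, 344, 613, 24, 41]

877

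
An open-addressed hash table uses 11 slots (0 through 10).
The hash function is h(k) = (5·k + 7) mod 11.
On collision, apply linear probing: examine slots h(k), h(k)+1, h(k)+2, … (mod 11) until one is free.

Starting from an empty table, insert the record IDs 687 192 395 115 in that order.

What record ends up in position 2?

395

Insert 687: h=10, slot 10 empty → index 10.
Insert 192: h=10, slot 10 occupied → index 0.
Insert 395: h=2, slot 2 empty → index 2.
Insert 115: h=10, slots 10,0 occupied → index 1.
Table: [192, 115, 395, ., ., ., ., ., ., ., 687]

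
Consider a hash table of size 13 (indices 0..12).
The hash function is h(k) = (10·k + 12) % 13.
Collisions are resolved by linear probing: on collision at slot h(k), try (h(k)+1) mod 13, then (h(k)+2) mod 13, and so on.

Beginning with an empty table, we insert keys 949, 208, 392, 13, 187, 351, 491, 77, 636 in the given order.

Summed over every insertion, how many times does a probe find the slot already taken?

9

949: h=12 -> slot 12
208: h=12, probe 12,0 -> slot 0
392: h=6 -> slot 6
13: h=12, probe 12,0,1 -> slot 1
187: h=10 -> slot 10
351: h=12, probe 12,0,1,2 -> slot 2
491: h=8 -> slot 8
77: h=2, probe 2,3 -> slot 3
636: h=2, probe 2,3,4 -> slot 4
Table: [208, 13, 351, 77, 636, —, 392, —, 491, —, 187, —, 949]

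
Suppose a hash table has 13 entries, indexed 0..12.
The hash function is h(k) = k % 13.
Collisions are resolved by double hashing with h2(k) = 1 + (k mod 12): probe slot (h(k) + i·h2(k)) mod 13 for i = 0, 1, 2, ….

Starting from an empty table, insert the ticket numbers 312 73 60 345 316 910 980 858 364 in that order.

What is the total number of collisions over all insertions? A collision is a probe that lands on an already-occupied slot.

312: h=0 -> slot 0
73: h=8 -> slot 8
60: h=8, h2=1, probe 8,9 -> slot 9
345: h=7 -> slot 7
316: h=4 -> slot 4
910: h=0, h2=11, probe 0,11 -> slot 11
980: h=5 -> slot 5
858: h=0, h2=7, probe 0,7,1 -> slot 1
364: h=0, h2=5, probe 0,5,10 -> slot 10
Table: [312, 858, ∅, ∅, 316, 980, ∅, 345, 73, 60, 364, 910, ∅]

6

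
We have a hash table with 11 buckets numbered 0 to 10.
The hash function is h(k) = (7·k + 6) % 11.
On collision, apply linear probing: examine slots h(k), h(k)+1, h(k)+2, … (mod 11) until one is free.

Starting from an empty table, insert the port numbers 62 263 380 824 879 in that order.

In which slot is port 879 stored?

62 hashes to 0; slot 0 is free => place at 0.
263 hashes to 10; slot 10 is free => place at 10.
380 hashes to 4; slot 4 is free => place at 4.
824 hashes to 10; 10,0 taken => place at 1.
879 hashes to 10; 10,0,1 taken => place at 2.
Table: [62, 824, 879, ., 380, ., ., ., ., ., 263]

2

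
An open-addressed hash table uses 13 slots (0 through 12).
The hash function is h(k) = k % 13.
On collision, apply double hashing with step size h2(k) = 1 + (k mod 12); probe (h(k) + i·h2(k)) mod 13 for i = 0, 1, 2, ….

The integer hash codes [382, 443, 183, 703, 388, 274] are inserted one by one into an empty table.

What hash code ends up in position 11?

Insert 382: h=5, slot 5 empty => index 5.
Insert 443: h=1, slot 1 empty => index 1.
Insert 183: h=1, h2=4, slots 1,5 occupied => index 9.
Insert 703: h=1, h2=8, slots 1,9 occupied => index 4.
Insert 388: h=11, slot 11 empty => index 11.
Insert 274: h=1, h2=11, slot 1 occupied => index 12.
Table: [_, 443, _, _, 703, 382, _, _, _, 183, _, 388, 274]

388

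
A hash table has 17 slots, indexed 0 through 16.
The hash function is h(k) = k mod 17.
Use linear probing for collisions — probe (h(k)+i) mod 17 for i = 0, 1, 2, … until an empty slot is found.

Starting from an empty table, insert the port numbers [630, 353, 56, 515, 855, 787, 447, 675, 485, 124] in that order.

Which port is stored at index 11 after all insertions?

124

630 hashes to 1; slot 1 is free => place at 1.
353 hashes to 13; slot 13 is free => place at 13.
56 hashes to 5; slot 5 is free => place at 5.
515 hashes to 5; 5 taken => place at 6.
855 hashes to 5; 5,6 taken => place at 7.
787 hashes to 5; 5,6,7 taken => place at 8.
447 hashes to 5; 5,6,7,8 taken => place at 9.
675 hashes to 12; slot 12 is free => place at 12.
485 hashes to 9; 9 taken => place at 10.
124 hashes to 5; 5,6,7,8,9,10 taken => place at 11.
Table: [—, 630, —, —, —, 56, 515, 855, 787, 447, 485, 124, 675, 353, —, —, —]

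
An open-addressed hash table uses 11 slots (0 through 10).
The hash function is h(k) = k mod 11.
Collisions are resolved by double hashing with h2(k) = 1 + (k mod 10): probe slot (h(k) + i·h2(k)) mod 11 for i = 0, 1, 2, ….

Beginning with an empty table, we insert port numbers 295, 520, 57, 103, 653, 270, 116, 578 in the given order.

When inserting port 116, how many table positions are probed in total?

4

Insert 295: h=9, slot 9 empty → index 9.
Insert 520: h=3, slot 3 empty → index 3.
Insert 57: h=2, slot 2 empty → index 2.
Insert 103: h=4, slot 4 empty → index 4.
Insert 653: h=4, h2=4, slot 4 occupied → index 8.
Insert 270: h=6, slot 6 empty → index 6.
Insert 116: h=6, h2=7, slots 6,2,9 occupied → index 5.
Insert 578: h=6, h2=9, slots 6,4,2 occupied → index 0.
Table: [578, ∅, 57, 520, 103, 116, 270, ∅, 653, 295, ∅]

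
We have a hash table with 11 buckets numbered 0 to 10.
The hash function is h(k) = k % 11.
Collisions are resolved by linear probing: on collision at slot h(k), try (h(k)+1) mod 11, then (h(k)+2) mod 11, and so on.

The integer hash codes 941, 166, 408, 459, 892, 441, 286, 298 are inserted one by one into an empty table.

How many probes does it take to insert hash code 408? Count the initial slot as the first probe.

941 hashes to 6; slot 6 is free -> place at 6.
166 hashes to 1; slot 1 is free -> place at 1.
408 hashes to 1; 1 taken -> place at 2.
459 hashes to 8; slot 8 is free -> place at 8.
892 hashes to 1; 1,2 taken -> place at 3.
441 hashes to 1; 1,2,3 taken -> place at 4.
286 hashes to 0; slot 0 is free -> place at 0.
298 hashes to 1; 1,2,3,4 taken -> place at 5.
Table: [286, 166, 408, 892, 441, 298, 941, -, 459, -, -]

2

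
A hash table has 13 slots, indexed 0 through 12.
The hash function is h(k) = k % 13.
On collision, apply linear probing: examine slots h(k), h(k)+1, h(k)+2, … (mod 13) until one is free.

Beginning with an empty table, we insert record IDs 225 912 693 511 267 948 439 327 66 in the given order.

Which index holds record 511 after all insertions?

225: h=4 → slot 4
912: h=2 → slot 2
693: h=4, probe 4,5 → slot 5
511: h=4, probe 4,5,6 → slot 6
267: h=7 → slot 7
948: h=12 → slot 12
439: h=10 → slot 10
327: h=2, probe 2,3 → slot 3
66: h=1 → slot 1
Table: [-, 66, 912, 327, 225, 693, 511, 267, -, -, 439, -, 948]

6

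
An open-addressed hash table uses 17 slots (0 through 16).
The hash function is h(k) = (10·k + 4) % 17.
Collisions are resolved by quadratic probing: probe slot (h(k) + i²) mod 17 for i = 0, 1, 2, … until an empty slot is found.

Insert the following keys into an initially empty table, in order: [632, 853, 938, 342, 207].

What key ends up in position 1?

632 hashes to 0; slot 0 is free => place at 0.
853 hashes to 0; 0 taken => place at 1.
938 hashes to 0; 0,1 taken => place at 4.
342 hashes to 7; slot 7 is free => place at 7.
207 hashes to 0; 0,1,4 taken => place at 9.
Table: [632, 853, _, _, 938, _, _, 342, _, 207, _, _, _, _, _, _, _]

853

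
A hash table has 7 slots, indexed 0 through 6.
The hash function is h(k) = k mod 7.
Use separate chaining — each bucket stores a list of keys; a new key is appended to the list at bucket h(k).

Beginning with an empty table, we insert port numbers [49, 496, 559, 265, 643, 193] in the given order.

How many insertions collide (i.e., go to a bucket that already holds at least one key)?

3

Insert 49: h=0, bucket 0 empty -> new chain.
Insert 496: h=6, bucket 6 empty -> new chain.
Insert 559: h=6, bucket 6 nonempty -> append to chain.
Insert 265: h=6, bucket 6 nonempty -> append to chain.
Insert 643: h=6, bucket 6 nonempty -> append to chain.
Insert 193: h=4, bucket 4 empty -> new chain.
Final buckets:
0: 49
1: .
2: .
3: .
4: 193
5: .
6: 496 -> 559 -> 265 -> 643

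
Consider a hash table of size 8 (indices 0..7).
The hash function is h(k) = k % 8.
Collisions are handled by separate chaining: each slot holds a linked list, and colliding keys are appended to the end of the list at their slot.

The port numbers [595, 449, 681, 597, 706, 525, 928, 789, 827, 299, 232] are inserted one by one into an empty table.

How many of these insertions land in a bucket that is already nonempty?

595 -> bucket 3
449 -> bucket 1
681 -> bucket 1 (collision)
597 -> bucket 5
706 -> bucket 2
525 -> bucket 5 (collision)
928 -> bucket 0
789 -> bucket 5 (collision)
827 -> bucket 3 (collision)
299 -> bucket 3 (collision)
232 -> bucket 0 (collision)
Final buckets:
0: 928 -> 232
1: 449 -> 681
2: 706
3: 595 -> 827 -> 299
4: -
5: 597 -> 525 -> 789
6: -
7: -

6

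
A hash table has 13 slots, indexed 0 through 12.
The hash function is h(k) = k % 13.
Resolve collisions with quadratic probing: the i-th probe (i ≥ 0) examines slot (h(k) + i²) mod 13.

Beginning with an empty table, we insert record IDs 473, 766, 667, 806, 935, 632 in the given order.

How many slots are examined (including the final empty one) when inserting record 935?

3

473 hashes to 5; slot 5 is free → place at 5.
766 hashes to 12; slot 12 is free → place at 12.
667 hashes to 4; slot 4 is free → place at 4.
806 hashes to 0; slot 0 is free → place at 0.
935 hashes to 12; 12,0 taken → place at 3.
632 hashes to 8; slot 8 is free → place at 8.
Table: [806, ∅, ∅, 935, 667, 473, ∅, ∅, 632, ∅, ∅, ∅, 766]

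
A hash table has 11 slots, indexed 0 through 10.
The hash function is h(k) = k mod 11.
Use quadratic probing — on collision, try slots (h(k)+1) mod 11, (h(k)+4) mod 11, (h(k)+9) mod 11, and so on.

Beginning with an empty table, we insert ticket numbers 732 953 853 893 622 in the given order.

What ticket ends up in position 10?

853

Insert 732: h=6, slot 6 empty -> index 6.
Insert 953: h=7, slot 7 empty -> index 7.
Insert 853: h=6, slots 6,7 occupied -> index 10.
Insert 893: h=2, slot 2 empty -> index 2.
Insert 622: h=6, slots 6,7,10 occupied -> index 4.
Table: [—, —, 893, —, 622, —, 732, 953, —, —, 853]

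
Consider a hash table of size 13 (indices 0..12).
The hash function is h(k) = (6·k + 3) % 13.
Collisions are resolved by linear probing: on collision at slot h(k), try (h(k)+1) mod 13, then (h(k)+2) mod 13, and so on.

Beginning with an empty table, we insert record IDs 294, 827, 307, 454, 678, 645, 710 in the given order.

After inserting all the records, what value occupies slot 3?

294 hashes to 12; slot 12 is free → place at 12.
827 hashes to 12; 12 taken → place at 0.
307 hashes to 12; 12,0 taken → place at 1.
454 hashes to 10; slot 10 is free → place at 10.
678 hashes to 2; slot 2 is free → place at 2.
645 hashes to 12; 12,0,1,2 taken → place at 3.
710 hashes to 12; 12,0,1,2,3 taken → place at 4.
Table: [827, 307, 678, 645, 710, —, —, —, —, —, 454, —, 294]

645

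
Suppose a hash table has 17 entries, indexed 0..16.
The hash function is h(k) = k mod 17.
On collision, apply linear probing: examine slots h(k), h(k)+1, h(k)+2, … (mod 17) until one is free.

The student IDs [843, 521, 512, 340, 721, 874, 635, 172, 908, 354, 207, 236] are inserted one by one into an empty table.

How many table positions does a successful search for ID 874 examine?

843 hashes to 10; slot 10 is free => place at 10.
521 hashes to 11; slot 11 is free => place at 11.
512 hashes to 2; slot 2 is free => place at 2.
340 hashes to 0; slot 0 is free => place at 0.
721 hashes to 7; slot 7 is free => place at 7.
874 hashes to 7; 7 taken => place at 8.
635 hashes to 6; slot 6 is free => place at 6.
172 hashes to 2; 2 taken => place at 3.
908 hashes to 7; 7,8 taken => place at 9.
354 hashes to 14; slot 14 is free => place at 14.
207 hashes to 3; 3 taken => place at 4.
236 hashes to 15; slot 15 is free => place at 15.
Table: [340, -, 512, 172, 207, -, 635, 721, 874, 908, 843, 521, -, -, 354, 236, -]
Lookup 874: h=7, probe 7,8 → found at 8.

2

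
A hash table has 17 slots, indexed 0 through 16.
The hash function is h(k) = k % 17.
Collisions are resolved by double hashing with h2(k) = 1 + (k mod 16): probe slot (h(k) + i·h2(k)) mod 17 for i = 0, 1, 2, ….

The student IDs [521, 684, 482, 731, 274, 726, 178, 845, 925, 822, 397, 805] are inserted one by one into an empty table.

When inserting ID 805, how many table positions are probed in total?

521: h=11 → slot 11
684: h=4 → slot 4
482: h=6 → slot 6
731: h=0 → slot 0
274: h=2 → slot 2
726: h=12 → slot 12
178: h=8 → slot 8
845: h=12, h2=14, probe 12,9 → slot 9
925: h=7 → slot 7
822: h=6, h2=7, probe 6,13 → slot 13
397: h=6, h2=14, probe 6,3 → slot 3
805: h=6, h2=6, probe 6,12,1 → slot 1
Table: [731, 805, 274, 397, 684, -, 482, 925, 178, 845, -, 521, 726, 822, -, -, -]

3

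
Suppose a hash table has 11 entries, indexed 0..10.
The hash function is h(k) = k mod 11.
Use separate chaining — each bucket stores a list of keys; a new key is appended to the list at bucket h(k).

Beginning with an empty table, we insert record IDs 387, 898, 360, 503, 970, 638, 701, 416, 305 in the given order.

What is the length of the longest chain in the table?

387 → bucket 2
898 → bucket 7
360 → bucket 8
503 → bucket 8 (collision)
970 → bucket 2 (collision)
638 → bucket 0
701 → bucket 8 (collision)
416 → bucket 9
305 → bucket 8 (collision)
Final buckets:
0: 638
1: —
2: 387 -> 970
3: —
4: —
5: —
6: —
7: 898
8: 360 -> 503 -> 701 -> 305
9: 416
10: —

4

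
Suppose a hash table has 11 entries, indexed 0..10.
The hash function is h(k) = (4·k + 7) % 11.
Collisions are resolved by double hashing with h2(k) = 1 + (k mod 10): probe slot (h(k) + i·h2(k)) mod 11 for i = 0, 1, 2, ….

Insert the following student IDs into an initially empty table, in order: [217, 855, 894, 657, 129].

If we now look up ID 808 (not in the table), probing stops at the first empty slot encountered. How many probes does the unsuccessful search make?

4

217 hashes to 6; slot 6 is free => place at 6.
855 hashes to 6, h2=6; 6 taken => place at 1.
894 hashes to 8; slot 8 is free => place at 8.
657 hashes to 6, h2=8; 6 taken => place at 3.
129 hashes to 6, h2=10; 6 taken => place at 5.
Table: [—, 855, —, 657, —, 129, 217, —, 894, —, —]
Lookup 808: h=5, h2=9, probe 5,3,1,10 → slot 10 empty, not found.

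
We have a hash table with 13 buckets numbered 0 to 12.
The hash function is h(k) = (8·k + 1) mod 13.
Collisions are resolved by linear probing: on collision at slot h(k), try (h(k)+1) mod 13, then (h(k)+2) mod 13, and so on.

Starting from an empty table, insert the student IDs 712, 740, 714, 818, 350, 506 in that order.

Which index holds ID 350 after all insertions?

712: h=3 => slot 3
740: h=6 => slot 6
714: h=6, probe 6,7 => slot 7
818: h=6, probe 6,7,8 => slot 8
350: h=6, probe 6,7,8,9 => slot 9
506: h=6, probe 6,7,8,9,10 => slot 10
Table: [-, -, -, 712, -, -, 740, 714, 818, 350, 506, -, -]

9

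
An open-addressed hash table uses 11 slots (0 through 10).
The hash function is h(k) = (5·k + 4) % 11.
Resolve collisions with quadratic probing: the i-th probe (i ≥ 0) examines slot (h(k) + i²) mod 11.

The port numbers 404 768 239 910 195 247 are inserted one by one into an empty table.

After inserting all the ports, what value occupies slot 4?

910

Insert 404: h=0, slot 0 empty -> index 0.
Insert 768: h=5, slot 5 empty -> index 5.
Insert 239: h=0, slot 0 occupied -> index 1.
Insert 910: h=0, slots 0,1 occupied -> index 4.
Insert 195: h=0, slots 0,1,4 occupied -> index 9.
Insert 247: h=7, slot 7 empty -> index 7.
Table: [404, 239, ., ., 910, 768, ., 247, ., 195, .]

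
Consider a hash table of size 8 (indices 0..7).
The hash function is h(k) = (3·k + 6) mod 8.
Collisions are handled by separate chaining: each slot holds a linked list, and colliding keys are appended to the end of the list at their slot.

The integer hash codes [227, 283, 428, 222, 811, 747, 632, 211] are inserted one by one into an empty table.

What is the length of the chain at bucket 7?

Insert 227: h=7, bucket 7 empty -> new chain.
Insert 283: h=7, bucket 7 nonempty -> append to chain.
Insert 428: h=2, bucket 2 empty -> new chain.
Insert 222: h=0, bucket 0 empty -> new chain.
Insert 811: h=7, bucket 7 nonempty -> append to chain.
Insert 747: h=7, bucket 7 nonempty -> append to chain.
Insert 632: h=6, bucket 6 empty -> new chain.
Insert 211: h=7, bucket 7 nonempty -> append to chain.
Final buckets:
0: 222
1: _
2: 428
3: _
4: _
5: _
6: 632
7: 227 -> 283 -> 811 -> 747 -> 211

5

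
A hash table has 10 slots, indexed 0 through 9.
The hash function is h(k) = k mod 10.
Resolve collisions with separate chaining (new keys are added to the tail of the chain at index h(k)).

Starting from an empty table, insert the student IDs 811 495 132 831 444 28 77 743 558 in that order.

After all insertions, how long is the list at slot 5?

811 → bucket 1
495 → bucket 5
132 → bucket 2
831 → bucket 1 (collision)
444 → bucket 4
28 → bucket 8
77 → bucket 7
743 → bucket 3
558 → bucket 8 (collision)
Final buckets:
0: —
1: 811 -> 831
2: 132
3: 743
4: 444
5: 495
6: —
7: 77
8: 28 -> 558
9: —

1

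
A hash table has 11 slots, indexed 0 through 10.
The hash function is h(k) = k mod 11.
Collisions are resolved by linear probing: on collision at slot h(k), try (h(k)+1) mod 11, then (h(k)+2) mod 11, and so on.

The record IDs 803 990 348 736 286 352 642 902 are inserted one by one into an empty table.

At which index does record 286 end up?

2

803: h=0 → slot 0
990: h=0, probe 0,1 → slot 1
348: h=7 → slot 7
736: h=10 → slot 10
286: h=0, probe 0,1,2 → slot 2
352: h=0, probe 0,1,2,3 → slot 3
642: h=4 → slot 4
902: h=0, probe 0,1,2,3,4,5 → slot 5
Table: [803, 990, 286, 352, 642, 902, ∅, 348, ∅, ∅, 736]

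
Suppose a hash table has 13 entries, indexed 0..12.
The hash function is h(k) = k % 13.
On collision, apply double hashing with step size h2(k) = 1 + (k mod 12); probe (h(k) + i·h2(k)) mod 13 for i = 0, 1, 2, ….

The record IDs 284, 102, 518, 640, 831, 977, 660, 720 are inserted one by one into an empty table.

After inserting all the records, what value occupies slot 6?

720

284 hashes to 11; slot 11 is free -> place at 11.
102 hashes to 11, h2=7; 11 taken -> place at 5.
518 hashes to 11, h2=3; 11 taken -> place at 1.
640 hashes to 3; slot 3 is free -> place at 3.
831 hashes to 12; slot 12 is free -> place at 12.
977 hashes to 2; slot 2 is free -> place at 2.
660 hashes to 10; slot 10 is free -> place at 10.
720 hashes to 5, h2=1; 5 taken -> place at 6.
Table: [-, 518, 977, 640, -, 102, 720, -, -, -, 660, 284, 831]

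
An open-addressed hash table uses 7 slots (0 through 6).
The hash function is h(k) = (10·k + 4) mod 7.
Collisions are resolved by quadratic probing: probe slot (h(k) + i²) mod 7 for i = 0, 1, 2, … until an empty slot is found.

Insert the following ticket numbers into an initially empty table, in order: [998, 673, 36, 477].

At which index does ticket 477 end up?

998 hashes to 2; slot 2 is free => place at 2.
673 hashes to 0; slot 0 is free => place at 0.
36 hashes to 0; 0 taken => place at 1.
477 hashes to 0; 0,1 taken => place at 4.
Table: [673, 36, 998, _, 477, _, _]

4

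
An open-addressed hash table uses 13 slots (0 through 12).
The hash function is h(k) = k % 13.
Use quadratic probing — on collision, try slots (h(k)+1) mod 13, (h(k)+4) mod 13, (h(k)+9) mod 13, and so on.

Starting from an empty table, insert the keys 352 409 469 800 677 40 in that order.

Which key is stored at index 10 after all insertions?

40

352 hashes to 1; slot 1 is free → place at 1.
409 hashes to 6; slot 6 is free → place at 6.
469 hashes to 1; 1 taken → place at 2.
800 hashes to 7; slot 7 is free → place at 7.
677 hashes to 1; 1,2 taken → place at 5.
40 hashes to 1; 1,2,5 taken → place at 10.
Table: [., 352, 469, ., ., 677, 409, 800, ., ., 40, ., .]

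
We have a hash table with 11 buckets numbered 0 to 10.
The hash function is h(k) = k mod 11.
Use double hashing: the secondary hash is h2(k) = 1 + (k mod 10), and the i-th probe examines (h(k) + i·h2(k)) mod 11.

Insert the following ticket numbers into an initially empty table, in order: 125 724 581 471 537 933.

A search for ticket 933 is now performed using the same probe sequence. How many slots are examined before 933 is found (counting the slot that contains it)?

125 hashes to 4; slot 4 is free => place at 4.
724 hashes to 9; slot 9 is free => place at 9.
581 hashes to 9, h2=2; 9 taken => place at 0.
471 hashes to 9, h2=2; 9,0 taken => place at 2.
537 hashes to 9, h2=8; 9 taken => place at 6.
933 hashes to 9, h2=4; 9,2,6 taken => place at 10.
Table: [581, ∅, 471, ∅, 125, ∅, 537, ∅, ∅, 724, 933]
Lookup 933: h=9, h2=4, probe 9,2,6,10 → found at 10.

4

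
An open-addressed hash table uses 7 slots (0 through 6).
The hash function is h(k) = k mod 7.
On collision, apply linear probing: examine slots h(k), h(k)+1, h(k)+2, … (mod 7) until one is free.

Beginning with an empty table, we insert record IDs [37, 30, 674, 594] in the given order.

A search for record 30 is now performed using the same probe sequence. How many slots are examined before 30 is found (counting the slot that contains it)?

Insert 37: h=2, slot 2 empty -> index 2.
Insert 30: h=2, slot 2 occupied -> index 3.
Insert 674: h=2, slots 2,3 occupied -> index 4.
Insert 594: h=6, slot 6 empty -> index 6.
Table: [., ., 37, 30, 674, ., 594]
Lookup 30: h=2, probe 2,3 → found at 3.

2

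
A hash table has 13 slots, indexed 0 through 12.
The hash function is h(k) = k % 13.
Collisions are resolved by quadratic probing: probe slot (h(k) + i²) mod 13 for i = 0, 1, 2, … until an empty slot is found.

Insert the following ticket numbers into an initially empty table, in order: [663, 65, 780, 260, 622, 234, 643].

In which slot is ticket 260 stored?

9

Insert 663: h=0, slot 0 empty -> index 0.
Insert 65: h=0, slot 0 occupied -> index 1.
Insert 780: h=0, slots 0,1 occupied -> index 4.
Insert 260: h=0, slots 0,1,4 occupied -> index 9.
Insert 622: h=11, slot 11 empty -> index 11.
Insert 234: h=0, slots 0,1,4,9 occupied -> index 3.
Insert 643: h=6, slot 6 empty -> index 6.
Table: [663, 65, -, 234, 780, -, 643, -, -, 260, -, 622, -]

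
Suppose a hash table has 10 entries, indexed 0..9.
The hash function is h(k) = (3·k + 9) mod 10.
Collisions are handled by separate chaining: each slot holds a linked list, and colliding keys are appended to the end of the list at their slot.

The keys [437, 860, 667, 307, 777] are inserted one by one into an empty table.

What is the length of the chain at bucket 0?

437 → bucket 0
860 → bucket 9
667 → bucket 0 (collision)
307 → bucket 0 (collision)
777 → bucket 0 (collision)
Final buckets:
0: 437 -> 667 -> 307 -> 777
1: ∅
2: ∅
3: ∅
4: ∅
5: ∅
6: ∅
7: ∅
8: ∅
9: 860

4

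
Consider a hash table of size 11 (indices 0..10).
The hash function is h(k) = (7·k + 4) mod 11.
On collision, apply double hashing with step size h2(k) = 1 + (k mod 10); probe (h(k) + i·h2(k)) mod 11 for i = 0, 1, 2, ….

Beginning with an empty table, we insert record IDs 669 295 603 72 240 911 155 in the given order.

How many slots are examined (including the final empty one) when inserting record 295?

669: h=1 => slot 1
295: h=1, h2=6, probe 1,7 => slot 7
603: h=1, h2=4, probe 1,5 => slot 5
72: h=2 => slot 2
240: h=1, h2=1, probe 1,2,3 => slot 3
911: h=1, h2=2, probe 1,3,5,7,9 => slot 9
155: h=0 => slot 0
Table: [155, 669, 72, 240, ∅, 603, ∅, 295, ∅, 911, ∅]

2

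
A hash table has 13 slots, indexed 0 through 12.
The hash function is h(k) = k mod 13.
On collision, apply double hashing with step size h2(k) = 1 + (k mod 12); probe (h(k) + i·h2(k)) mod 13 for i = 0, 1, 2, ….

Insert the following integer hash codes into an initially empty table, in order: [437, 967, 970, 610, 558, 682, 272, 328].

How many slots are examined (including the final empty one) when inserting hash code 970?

Insert 437: h=8, slot 8 empty -> index 8.
Insert 967: h=5, slot 5 empty -> index 5.
Insert 970: h=8, h2=11, slot 8 occupied -> index 6.
Insert 610: h=12, slot 12 empty -> index 12.
Insert 558: h=12, h2=7, slots 12,6 occupied -> index 0.
Insert 682: h=6, h2=11, slot 6 occupied -> index 4.
Insert 272: h=12, h2=9, slots 12,8,4,0 occupied -> index 9.
Insert 328: h=3, slot 3 empty -> index 3.
Table: [558, —, —, 328, 682, 967, 970, —, 437, 272, —, —, 610]

2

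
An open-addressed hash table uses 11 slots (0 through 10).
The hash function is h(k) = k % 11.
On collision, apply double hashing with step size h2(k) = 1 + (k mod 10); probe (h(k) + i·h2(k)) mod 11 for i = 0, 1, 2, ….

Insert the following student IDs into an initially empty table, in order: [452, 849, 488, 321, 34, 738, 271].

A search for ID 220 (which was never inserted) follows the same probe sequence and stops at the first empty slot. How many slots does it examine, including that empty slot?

4

Insert 452: h=1, slot 1 empty → index 1.
Insert 849: h=2, slot 2 empty → index 2.
Insert 488: h=4, slot 4 empty → index 4.
Insert 321: h=2, h2=2, slots 2,4 occupied → index 6.
Insert 34: h=1, h2=5, slots 1,6 occupied → index 0.
Insert 738: h=1, h2=9, slot 1 occupied → index 10.
Insert 271: h=7, slot 7 empty → index 7.
Table: [34, 452, 849, ∅, 488, ∅, 321, 271, ∅, ∅, 738]
Lookup 220: h=0, h2=1, probe 0,1,2,3 → slot 3 empty, not found.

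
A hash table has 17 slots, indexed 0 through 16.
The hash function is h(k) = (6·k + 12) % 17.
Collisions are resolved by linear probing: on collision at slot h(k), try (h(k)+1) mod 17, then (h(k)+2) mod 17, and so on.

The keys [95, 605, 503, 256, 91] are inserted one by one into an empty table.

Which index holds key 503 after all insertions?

6

Insert 95: h=4, slot 4 empty -> index 4.
Insert 605: h=4, slot 4 occupied -> index 5.
Insert 503: h=4, slots 4,5 occupied -> index 6.
Insert 256: h=1, slot 1 empty -> index 1.
Insert 91: h=14, slot 14 empty -> index 14.
Table: [∅, 256, ∅, ∅, 95, 605, 503, ∅, ∅, ∅, ∅, ∅, ∅, ∅, 91, ∅, ∅]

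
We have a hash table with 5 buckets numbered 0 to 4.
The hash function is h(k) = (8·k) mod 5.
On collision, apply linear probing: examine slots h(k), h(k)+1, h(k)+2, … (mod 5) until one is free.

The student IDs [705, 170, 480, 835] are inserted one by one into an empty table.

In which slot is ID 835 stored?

3

705 hashes to 0; slot 0 is free -> place at 0.
170 hashes to 0; 0 taken -> place at 1.
480 hashes to 0; 0,1 taken -> place at 2.
835 hashes to 0; 0,1,2 taken -> place at 3.
Table: [705, 170, 480, 835, -]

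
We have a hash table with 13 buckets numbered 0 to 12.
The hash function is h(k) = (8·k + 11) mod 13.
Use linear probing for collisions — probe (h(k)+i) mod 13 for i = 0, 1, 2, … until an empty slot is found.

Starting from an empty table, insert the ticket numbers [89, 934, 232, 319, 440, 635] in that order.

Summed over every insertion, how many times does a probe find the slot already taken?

10

Insert 89: h=8, slot 8 empty → index 8.
Insert 934: h=8, slot 8 occupied → index 9.
Insert 232: h=8, slots 8,9 occupied → index 10.
Insert 319: h=2, slot 2 empty → index 2.
Insert 440: h=8, slots 8,9,10 occupied → index 11.
Insert 635: h=8, slots 8,9,10,11 occupied → index 12.
Table: [—, —, 319, —, —, —, —, —, 89, 934, 232, 440, 635]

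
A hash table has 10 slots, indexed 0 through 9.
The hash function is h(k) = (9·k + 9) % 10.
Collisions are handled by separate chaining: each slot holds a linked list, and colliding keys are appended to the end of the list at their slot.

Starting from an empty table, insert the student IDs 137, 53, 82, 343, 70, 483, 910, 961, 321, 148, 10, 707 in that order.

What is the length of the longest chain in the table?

3

137 -> bucket 2
53 -> bucket 6
82 -> bucket 7
343 -> bucket 6 (collision)
70 -> bucket 9
483 -> bucket 6 (collision)
910 -> bucket 9 (collision)
961 -> bucket 8
321 -> bucket 8 (collision)
148 -> bucket 1
10 -> bucket 9 (collision)
707 -> bucket 2 (collision)
Final buckets:
0: .
1: 148
2: 137 -> 707
3: .
4: .
5: .
6: 53 -> 343 -> 483
7: 82
8: 961 -> 321
9: 70 -> 910 -> 10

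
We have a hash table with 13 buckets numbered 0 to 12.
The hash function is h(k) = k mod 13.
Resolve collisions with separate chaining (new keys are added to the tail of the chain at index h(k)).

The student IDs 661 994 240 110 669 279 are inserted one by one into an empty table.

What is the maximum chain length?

5

Insert 661: h=11, bucket 11 empty → new chain.
Insert 994: h=6, bucket 6 empty → new chain.
Insert 240: h=6, bucket 6 nonempty → append to chain.
Insert 110: h=6, bucket 6 nonempty → append to chain.
Insert 669: h=6, bucket 6 nonempty → append to chain.
Insert 279: h=6, bucket 6 nonempty → append to chain.
Final buckets:
0: -
1: -
2: -
3: -
4: -
5: -
6: 994 -> 240 -> 110 -> 669 -> 279
7: -
8: -
9: -
10: -
11: 661
12: -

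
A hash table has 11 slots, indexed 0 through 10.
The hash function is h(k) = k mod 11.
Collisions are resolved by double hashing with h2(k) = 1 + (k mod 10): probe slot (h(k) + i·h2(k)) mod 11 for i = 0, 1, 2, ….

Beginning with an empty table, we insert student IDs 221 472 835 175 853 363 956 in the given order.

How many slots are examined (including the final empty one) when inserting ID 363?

221: h=1 → slot 1
472: h=10 → slot 10
835: h=10, h2=6, probe 10,5 → slot 5
175: h=10, h2=6, probe 10,5,0 → slot 0
853: h=6 → slot 6
363: h=0, h2=4, probe 0,4 → slot 4
956: h=10, h2=7, probe 10,6,2 → slot 2
Table: [175, 221, 956, -, 363, 835, 853, -, -, -, 472]

2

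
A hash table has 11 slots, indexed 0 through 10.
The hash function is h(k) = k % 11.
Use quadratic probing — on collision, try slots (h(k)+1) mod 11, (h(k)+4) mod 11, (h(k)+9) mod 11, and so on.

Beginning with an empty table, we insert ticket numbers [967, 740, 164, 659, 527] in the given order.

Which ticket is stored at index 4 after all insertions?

967: h=10 => slot 10
740: h=3 => slot 3
164: h=10, probe 10,0 => slot 0
659: h=10, probe 10,0,3,8 => slot 8
527: h=10, probe 10,0,3,8,4 => slot 4
Table: [164, _, _, 740, 527, _, _, _, 659, _, 967]

527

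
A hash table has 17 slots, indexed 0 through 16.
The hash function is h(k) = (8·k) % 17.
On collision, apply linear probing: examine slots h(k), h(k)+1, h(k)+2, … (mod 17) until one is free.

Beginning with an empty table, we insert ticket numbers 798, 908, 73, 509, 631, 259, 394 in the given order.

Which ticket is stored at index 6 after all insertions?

798: h=9 → slot 9
908: h=5 → slot 5
73: h=6 → slot 6
509: h=9, probe 9,10 → slot 10
631: h=16 → slot 16
259: h=15 → slot 15
394: h=7 → slot 7
Table: [_, _, _, _, _, 908, 73, 394, _, 798, 509, _, _, _, _, 259, 631]

73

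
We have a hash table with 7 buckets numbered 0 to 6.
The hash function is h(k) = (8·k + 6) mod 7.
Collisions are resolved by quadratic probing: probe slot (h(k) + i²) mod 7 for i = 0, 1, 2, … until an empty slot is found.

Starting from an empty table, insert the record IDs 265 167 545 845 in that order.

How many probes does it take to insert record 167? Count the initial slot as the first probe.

2

Insert 265: h=5, slot 5 empty -> index 5.
Insert 167: h=5, slot 5 occupied -> index 6.
Insert 545: h=5, slots 5,6 occupied -> index 2.
Insert 845: h=4, slot 4 empty -> index 4.
Table: [—, —, 545, —, 845, 265, 167]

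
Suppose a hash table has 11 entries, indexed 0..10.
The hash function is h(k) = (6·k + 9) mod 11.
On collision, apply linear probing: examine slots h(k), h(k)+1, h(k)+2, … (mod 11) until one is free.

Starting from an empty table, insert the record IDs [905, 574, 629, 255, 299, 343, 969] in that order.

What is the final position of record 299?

2

905: h=5 → slot 5
574: h=10 → slot 10
629: h=10, probe 10,0 → slot 0
255: h=10, probe 10,0,1 → slot 1
299: h=10, probe 10,0,1,2 → slot 2
343: h=10, probe 10,0,1,2,3 → slot 3
969: h=4 → slot 4
Table: [629, 255, 299, 343, 969, 905, _, _, _, _, 574]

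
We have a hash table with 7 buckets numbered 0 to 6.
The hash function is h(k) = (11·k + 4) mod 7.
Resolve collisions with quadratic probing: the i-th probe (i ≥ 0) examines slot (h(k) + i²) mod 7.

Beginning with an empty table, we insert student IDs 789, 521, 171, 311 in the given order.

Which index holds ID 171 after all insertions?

6

Insert 789: h=3, slot 3 empty → index 3.
Insert 521: h=2, slot 2 empty → index 2.
Insert 171: h=2, slots 2,3 occupied → index 6.
Insert 311: h=2, slots 2,3,6 occupied → index 4.
Table: [∅, ∅, 521, 789, 311, ∅, 171]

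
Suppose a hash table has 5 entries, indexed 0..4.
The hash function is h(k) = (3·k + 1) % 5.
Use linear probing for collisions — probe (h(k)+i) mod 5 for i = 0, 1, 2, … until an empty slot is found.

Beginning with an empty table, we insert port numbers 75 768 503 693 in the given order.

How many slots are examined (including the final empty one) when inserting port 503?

3

75: h=1 -> slot 1
768: h=0 -> slot 0
503: h=0, probe 0,1,2 -> slot 2
693: h=0, probe 0,1,2,3 -> slot 3
Table: [768, 75, 503, 693, ∅]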